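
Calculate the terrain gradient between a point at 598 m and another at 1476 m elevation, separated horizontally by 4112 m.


gradient = (1476 - 598) / 4112 = 878 / 4112 = 0.2135

0.2135


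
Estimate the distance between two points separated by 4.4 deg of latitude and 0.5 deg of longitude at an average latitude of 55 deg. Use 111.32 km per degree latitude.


dlat_km = 4.4 * 111.32 = 489.808
dlon_km = 0.5 * 111.32 * cos(55) ≈ 31.925
dist = sqrt(489.808^2 + 31.925^2) ≈ 490.8 km

490.8 km


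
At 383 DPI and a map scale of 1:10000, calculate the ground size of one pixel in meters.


pixel_cm = 2.54 / 383 ≈ 0.006632 cm
ground = pixel_cm * 10000 / 100 = 2.54 * 10000 / (383 * 100) = 25400 / 38300 ≈ 0.66 m

0.66 m


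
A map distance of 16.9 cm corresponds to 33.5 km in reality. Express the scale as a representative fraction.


ground = 33.5 km = 3350000 cm; RF denominator = ground / map = 3350000 / 16.9 ≈ 198225; RF = 1:198225

1:198225


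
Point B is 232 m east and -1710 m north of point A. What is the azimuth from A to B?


az = atan2(232, -1710) = 172.3 deg
adjusted to 0-360: 172.3 degrees

172.3 degrees


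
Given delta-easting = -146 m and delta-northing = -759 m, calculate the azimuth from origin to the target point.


az = atan2(-146, -759) = -169.1 deg
adjusted to 0-360: 190.9 degrees

190.9 degrees


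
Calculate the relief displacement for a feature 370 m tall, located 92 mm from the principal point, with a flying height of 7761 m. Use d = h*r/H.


d = h * r / H = 370 * 92 / 7761 = 4.39 mm

4.39 mm


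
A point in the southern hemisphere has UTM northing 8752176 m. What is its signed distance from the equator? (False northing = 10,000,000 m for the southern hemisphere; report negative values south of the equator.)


For southern: actual = 8752176 - 10000000 = -1247824 m

-1247824 m


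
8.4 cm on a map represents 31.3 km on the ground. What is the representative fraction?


ground = 31.3 km = 3130000 cm; RF denominator = ground / map = 3130000 / 8.4 ≈ 372619; RF = 1:372619

1:372619


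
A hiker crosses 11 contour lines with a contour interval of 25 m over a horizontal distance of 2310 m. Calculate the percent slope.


elevation change = 11 * 25 = 275 m
slope = 275 / 2310 * 100 = 11.9%

11.9%


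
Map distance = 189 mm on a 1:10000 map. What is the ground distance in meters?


ground = 189 mm * 10000 / 1000 = 1890.0 m

1890.0 m


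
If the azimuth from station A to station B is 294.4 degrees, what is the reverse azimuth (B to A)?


back azimuth = (294.4 + 180) mod 360 = 114.4 degrees

114.4 degrees


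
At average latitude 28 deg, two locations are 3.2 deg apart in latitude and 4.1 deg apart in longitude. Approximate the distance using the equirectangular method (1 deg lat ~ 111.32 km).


dlat_km = 3.2 * 111.32 = 356.224
dlon_km = 4.1 * 111.32 * cos(28) ≈ 402.988
dist = sqrt(356.224^2 + 402.988^2) ≈ 537.9 km

537.9 km


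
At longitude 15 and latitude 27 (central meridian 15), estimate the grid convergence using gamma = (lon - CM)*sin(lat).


gamma = (15 - 15) * sin(27) = 0 * 0.45399 = 0.0 degrees

0.0 degrees


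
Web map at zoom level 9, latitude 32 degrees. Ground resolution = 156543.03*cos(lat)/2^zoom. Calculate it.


res = 156543.03 * cos(32) / 2^9 = 156543.03 * 0.8480481 / 512 = 259.29 m/pixel

259.29 m/pixel


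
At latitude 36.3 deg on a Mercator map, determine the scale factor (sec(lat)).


SF = 1 / cos(36.3) = 1 / 0.805928 = 1.241

1.241


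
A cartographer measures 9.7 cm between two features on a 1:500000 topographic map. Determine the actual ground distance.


ground = 9.7 cm * 500000 / 100 = 48500.0 m = 48.5 km

48.5 km


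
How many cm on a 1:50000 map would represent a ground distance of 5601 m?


map_cm = 5601 * 100 / 50000 = 11.202 cm ≈ 11.2 cm

11.2 cm


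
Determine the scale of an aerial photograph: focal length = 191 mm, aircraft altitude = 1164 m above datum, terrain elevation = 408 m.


scale = f / (H - h) = 191 mm / 756 m = 191 / 756000 = 1:3958

1:3958


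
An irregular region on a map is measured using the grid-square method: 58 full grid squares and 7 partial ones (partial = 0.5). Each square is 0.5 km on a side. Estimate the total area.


effective squares = 58 + 7 * 0.5 = 61.5
area = 61.5 * 0.25 = 15.375 km^2

15.375 km^2


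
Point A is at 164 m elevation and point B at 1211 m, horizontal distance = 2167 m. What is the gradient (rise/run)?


gradient = (1211 - 164) / 2167 = 1047 / 2167 = 0.4832

0.4832


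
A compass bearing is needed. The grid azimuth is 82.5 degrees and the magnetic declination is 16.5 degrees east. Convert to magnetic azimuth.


magnetic azimuth = grid azimuth - declination (east +ve)
mag_az = 82.5 - 16.5 = 66.0 degrees

66.0 degrees


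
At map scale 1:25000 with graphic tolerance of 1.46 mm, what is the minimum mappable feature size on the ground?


ground = 1.46 mm * 25000 / 1000 = 36.5 m

36.5 m


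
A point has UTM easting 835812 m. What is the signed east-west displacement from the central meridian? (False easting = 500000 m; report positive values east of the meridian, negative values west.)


displacement = 835812 - 500000 = 335812 m

335812 m


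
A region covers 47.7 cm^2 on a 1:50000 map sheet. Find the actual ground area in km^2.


ground_area = 47.7 * (50000/100)^2 = 11925000.0 m^2 = 11.925 km^2

11.925 km^2


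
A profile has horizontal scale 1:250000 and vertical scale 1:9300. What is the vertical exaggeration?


VE = horizontal_scale / vertical_scale = 250000 / 9300 ≈ 26.9

26.9x


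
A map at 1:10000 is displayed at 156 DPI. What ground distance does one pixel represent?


pixel_cm = 2.54 / 156 ≈ 0.016282 cm
ground = pixel_cm * 10000 / 100 = 2.54 * 10000 / (156 * 100) = 25400 / 15600 ≈ 1.63 m

1.63 m


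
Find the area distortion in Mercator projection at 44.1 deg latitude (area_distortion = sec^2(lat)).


area_distortion = 1/cos^2(44.1) = 1.939

1.939


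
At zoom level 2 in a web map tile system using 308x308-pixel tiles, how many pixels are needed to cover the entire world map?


tiles per axis = 2^2 = 4
total tiles = 4^2 = 16
pixels per axis = 4 * 308 = 1232
total pixels = 1232^2 = 1517824

1517824 pixels


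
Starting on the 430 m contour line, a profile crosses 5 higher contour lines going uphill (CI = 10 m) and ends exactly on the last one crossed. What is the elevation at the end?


elevation = 430 + 5 * 10 = 480 m

480 m


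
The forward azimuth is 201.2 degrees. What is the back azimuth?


back azimuth = (201.2 + 180) mod 360 = 21.2 degrees

21.2 degrees


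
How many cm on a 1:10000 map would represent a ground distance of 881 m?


map_cm = 881 * 100 / 10000 = 8.81 cm

8.81 cm


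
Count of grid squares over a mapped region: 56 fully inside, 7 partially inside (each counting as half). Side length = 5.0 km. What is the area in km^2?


effective squares = 56 + 7 * 0.5 = 59.5
area = 59.5 * 25.0 = 1487.5 km^2

1487.5 km^2


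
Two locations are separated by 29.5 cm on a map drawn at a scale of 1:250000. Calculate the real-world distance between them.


ground = 29.5 cm * 250000 / 100 = 73750.0 m = 73.75 km

73.75 km


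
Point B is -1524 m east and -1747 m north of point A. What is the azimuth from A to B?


az = atan2(-1524, -1747) = -138.9 deg
adjusted to 0-360: 221.1 degrees

221.1 degrees


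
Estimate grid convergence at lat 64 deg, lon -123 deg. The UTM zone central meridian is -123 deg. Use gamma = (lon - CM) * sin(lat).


gamma = (-123 - -123) * sin(64) = 0 * 0.898794 = 0.0 degrees

0.0 degrees


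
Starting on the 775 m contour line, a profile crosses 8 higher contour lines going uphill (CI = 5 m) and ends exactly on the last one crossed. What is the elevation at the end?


elevation = 775 + 8 * 5 = 815 m

815 m


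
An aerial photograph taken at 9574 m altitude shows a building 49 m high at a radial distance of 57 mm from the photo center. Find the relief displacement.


d = h * r / H = 49 * 57 / 9574 = 0.29 mm

0.29 mm


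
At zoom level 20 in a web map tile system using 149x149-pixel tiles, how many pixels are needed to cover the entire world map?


tiles per axis = 2^20 = 1048576
total tiles = 1048576^2 = 1099511627776
pixels per axis = 1048576 * 149 = 156237824
total pixels = 156237824^2 = 24410257648254976

24410257648254976 pixels


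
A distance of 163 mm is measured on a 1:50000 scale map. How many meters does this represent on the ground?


ground = 163 mm * 50000 / 1000 = 8150.0 m

8150.0 m


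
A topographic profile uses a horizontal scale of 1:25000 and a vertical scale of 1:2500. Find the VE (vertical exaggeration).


VE = horizontal_scale / vertical_scale = 25000 / 2500 = 10.0

10.0x


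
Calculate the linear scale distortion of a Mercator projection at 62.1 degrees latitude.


SF = 1 / cos(62.1) = 1 / 0.46793 = 2.137

2.137


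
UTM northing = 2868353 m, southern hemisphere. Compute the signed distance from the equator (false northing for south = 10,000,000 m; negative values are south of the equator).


For southern: actual = 2868353 - 10000000 = -7131647 m

-7131647 m


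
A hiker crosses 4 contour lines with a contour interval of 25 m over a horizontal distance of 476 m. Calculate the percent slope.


elevation change = 4 * 25 = 100 m
slope = 100 / 476 * 100 = 21.0%

21.0%


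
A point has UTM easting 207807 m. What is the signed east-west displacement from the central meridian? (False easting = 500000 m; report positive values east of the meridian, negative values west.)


displacement = 207807 - 500000 = -292193 m

-292193 m


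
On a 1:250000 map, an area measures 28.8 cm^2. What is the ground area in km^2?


ground_area = 28.8 * (250000/100)^2 = 180000000.0 m^2 = 180.0 km^2

180.0 km^2


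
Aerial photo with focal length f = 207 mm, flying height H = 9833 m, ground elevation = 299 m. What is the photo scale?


scale = f / (H - h) = 207 mm / 9534 m = 207 / 9534000 = 1:46058

1:46058


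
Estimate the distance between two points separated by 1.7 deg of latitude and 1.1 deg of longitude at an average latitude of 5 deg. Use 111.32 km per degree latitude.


dlat_km = 1.7 * 111.32 = 189.244
dlon_km = 1.1 * 111.32 * cos(5) ≈ 121.986
dist = sqrt(189.244^2 + 121.986^2) ≈ 225.2 km

225.2 km


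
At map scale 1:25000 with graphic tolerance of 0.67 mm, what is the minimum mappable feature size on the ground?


ground = 0.67 mm * 25000 / 1000 = 16.75 m

16.75 m


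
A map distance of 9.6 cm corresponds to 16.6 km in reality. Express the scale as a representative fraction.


ground = 16.6 km = 1660000 cm; RF denominator = ground / map = 1660000 / 9.6 ≈ 172917; RF = 1:172917

1:172917


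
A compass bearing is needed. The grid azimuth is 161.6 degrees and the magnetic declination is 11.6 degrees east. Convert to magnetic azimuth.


magnetic azimuth = grid azimuth - declination (east +ve)
mag_az = 161.6 - 11.6 = 150.0 degrees

150.0 degrees


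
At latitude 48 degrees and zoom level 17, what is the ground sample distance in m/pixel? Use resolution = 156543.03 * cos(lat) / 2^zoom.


res = 156543.03 * cos(48) / 2^17 = 156543.03 * 0.66913061 / 131072 = 0.8 m/pixel

0.8 m/pixel


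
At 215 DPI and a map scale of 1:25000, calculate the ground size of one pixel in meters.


pixel_cm = 2.54 / 215 ≈ 0.011814 cm
ground = pixel_cm * 25000 / 100 = 2.54 * 25000 / (215 * 100) = 63500 / 21500 ≈ 2.95 m

2.95 m


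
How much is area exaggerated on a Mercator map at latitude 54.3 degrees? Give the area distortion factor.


area_distortion = 1/cos^2(54.3) = 2.937

2.937


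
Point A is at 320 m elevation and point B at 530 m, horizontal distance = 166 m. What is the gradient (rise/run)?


gradient = (530 - 320) / 166 = 210 / 166 = 1.2651

1.2651


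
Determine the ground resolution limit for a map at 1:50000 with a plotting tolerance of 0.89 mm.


ground = 0.89 mm * 50000 / 1000 = 44.5 m

44.5 m


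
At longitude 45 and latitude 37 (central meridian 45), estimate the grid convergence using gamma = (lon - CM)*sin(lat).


gamma = (45 - 45) * sin(37) = 0 * 0.601815 = 0.0 degrees

0.0 degrees


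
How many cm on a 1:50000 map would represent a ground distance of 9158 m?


map_cm = 9158 * 100 / 50000 = 18.316 cm ≈ 18.32 cm

18.32 cm


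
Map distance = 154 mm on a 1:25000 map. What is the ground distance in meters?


ground = 154 mm * 25000 / 1000 = 3850.0 m

3850.0 m


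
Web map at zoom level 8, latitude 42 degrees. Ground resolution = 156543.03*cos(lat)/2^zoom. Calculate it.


res = 156543.03 * cos(42) / 2^8 = 156543.03 * 0.74314483 / 256 = 454.43 m/pixel

454.43 m/pixel


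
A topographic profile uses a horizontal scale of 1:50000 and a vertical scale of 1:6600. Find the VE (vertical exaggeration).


VE = horizontal_scale / vertical_scale = 50000 / 6600 ≈ 7.6

7.6x


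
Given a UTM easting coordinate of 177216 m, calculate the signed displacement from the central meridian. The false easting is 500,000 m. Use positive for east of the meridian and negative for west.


displacement = 177216 - 500000 = -322784 m

-322784 m


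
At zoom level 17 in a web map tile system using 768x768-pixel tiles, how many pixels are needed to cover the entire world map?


tiles per axis = 2^17 = 131072
total tiles = 131072^2 = 17179869184
pixels per axis = 131072 * 768 = 100663296
total pixels = 100663296^2 = 10133099161583616

10133099161583616 pixels


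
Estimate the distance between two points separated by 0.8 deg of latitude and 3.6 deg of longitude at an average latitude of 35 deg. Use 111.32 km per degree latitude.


dlat_km = 0.8 * 111.32 = 89.056
dlon_km = 3.6 * 111.32 * cos(35) ≈ 328.277
dist = sqrt(89.056^2 + 328.277^2) ≈ 340.1 km

340.1 km


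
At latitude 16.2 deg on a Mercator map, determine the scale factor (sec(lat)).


SF = 1 / cos(16.2) = 1 / 0.960294 = 1.041

1.041


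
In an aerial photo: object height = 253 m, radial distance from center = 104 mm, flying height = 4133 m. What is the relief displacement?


d = h * r / H = 253 * 104 / 4133 = 6.37 mm

6.37 mm


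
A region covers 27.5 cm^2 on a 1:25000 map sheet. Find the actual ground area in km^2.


ground_area = 27.5 * (25000/100)^2 = 1718750.0 m^2 = 1.71875 km^2 ≈ 1.719 km^2

1.719 km^2


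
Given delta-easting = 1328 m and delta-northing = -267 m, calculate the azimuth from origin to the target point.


az = atan2(1328, -267) = 101.4 deg
adjusted to 0-360: 101.4 degrees

101.4 degrees


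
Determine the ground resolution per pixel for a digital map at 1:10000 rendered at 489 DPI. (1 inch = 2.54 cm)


pixel_cm = 2.54 / 489 ≈ 0.005194 cm
ground = pixel_cm * 10000 / 100 = 2.54 * 10000 / (489 * 100) = 25400 / 48900 ≈ 0.52 m

0.52 m


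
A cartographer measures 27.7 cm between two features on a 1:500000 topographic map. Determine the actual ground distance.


ground = 27.7 cm * 500000 / 100 = 138500.0 m = 138.5 km

138.5 km


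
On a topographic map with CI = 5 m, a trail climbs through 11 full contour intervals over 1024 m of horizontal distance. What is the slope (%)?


elevation change = 11 * 5 = 55 m
slope = 55 / 1024 * 100 = 5.4%

5.4%


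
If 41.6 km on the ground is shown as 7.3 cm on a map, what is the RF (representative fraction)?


ground = 41.6 km = 4160000 cm; RF denominator = ground / map = 4160000 / 7.3 ≈ 569863; RF = 1:569863

1:569863


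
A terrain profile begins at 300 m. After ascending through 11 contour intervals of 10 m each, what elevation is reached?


elevation = 300 + 11 * 10 = 410 m

410 m


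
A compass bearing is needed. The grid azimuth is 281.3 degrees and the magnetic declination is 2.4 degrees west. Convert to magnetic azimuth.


magnetic azimuth = grid azimuth - declination (east +ve)
mag_az = 281.3 - -2.4 = 283.7 degrees

283.7 degrees


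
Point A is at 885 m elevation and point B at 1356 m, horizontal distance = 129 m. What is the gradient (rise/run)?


gradient = (1356 - 885) / 129 = 471 / 129 = 3.6512

3.6512


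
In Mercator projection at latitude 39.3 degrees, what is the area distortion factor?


area_distortion = 1/cos^2(39.3) = 1.67

1.67


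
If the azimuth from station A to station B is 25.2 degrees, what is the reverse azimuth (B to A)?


back azimuth = (25.2 + 180) mod 360 = 205.2 degrees

205.2 degrees


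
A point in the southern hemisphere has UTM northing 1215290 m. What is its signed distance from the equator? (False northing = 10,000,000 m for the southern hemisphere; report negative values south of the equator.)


For southern: actual = 1215290 - 10000000 = -8784710 m

-8784710 m


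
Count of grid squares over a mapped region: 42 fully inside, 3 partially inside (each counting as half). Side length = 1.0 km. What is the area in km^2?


effective squares = 42 + 3 * 0.5 = 43.5
area = 43.5 * 1.0 = 43.5 km^2

43.5 km^2


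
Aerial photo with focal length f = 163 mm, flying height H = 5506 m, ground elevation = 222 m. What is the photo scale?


scale = f / (H - h) = 163 mm / 5284 m = 163 / 5284000 = 1:32417

1:32417


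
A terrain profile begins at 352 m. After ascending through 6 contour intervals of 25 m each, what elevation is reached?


elevation = 352 + 6 * 25 = 502 m

502 m


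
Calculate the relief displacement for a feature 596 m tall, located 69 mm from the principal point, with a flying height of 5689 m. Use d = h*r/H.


d = h * r / H = 596 * 69 / 5689 = 7.23 mm

7.23 mm


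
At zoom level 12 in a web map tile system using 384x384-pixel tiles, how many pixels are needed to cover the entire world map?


tiles per axis = 2^12 = 4096
total tiles = 4096^2 = 16777216
pixels per axis = 4096 * 384 = 1572864
total pixels = 1572864^2 = 2473901162496

2473901162496 pixels


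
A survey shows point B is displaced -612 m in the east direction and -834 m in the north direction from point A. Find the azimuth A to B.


az = atan2(-612, -834) = -143.7 deg
adjusted to 0-360: 216.3 degrees

216.3 degrees


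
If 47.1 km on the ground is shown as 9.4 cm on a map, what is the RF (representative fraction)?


ground = 47.1 km = 4710000 cm; RF denominator = ground / map = 4710000 / 9.4 ≈ 501064; RF = 1:501064

1:501064


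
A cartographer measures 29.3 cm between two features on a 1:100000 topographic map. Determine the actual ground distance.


ground = 29.3 cm * 100000 / 100 = 29300.0 m = 29.3 km

29.3 km


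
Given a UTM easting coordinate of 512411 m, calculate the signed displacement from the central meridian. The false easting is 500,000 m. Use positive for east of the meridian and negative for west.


displacement = 512411 - 500000 = 12411 m

12411 m


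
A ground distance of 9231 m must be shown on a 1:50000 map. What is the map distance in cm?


map_cm = 9231 * 100 / 50000 = 18.462 cm ≈ 18.46 cm

18.46 cm


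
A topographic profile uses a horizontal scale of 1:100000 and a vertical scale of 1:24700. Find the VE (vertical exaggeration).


VE = horizontal_scale / vertical_scale = 100000 / 24700 ≈ 4.0

4.0x


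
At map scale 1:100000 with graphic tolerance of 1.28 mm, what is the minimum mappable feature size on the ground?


ground = 1.28 mm * 100000 / 1000 = 128.0 m

128.0 m


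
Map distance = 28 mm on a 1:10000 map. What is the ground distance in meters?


ground = 28 mm * 10000 / 1000 = 280.0 m

280.0 m


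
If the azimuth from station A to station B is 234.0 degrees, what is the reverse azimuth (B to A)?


back azimuth = (234.0 + 180) mod 360 = 54.0 degrees

54.0 degrees


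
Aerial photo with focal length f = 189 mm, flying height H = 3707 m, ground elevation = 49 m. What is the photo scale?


scale = f / (H - h) = 189 mm / 3658 m = 189 / 3658000 = 1:19354

1:19354


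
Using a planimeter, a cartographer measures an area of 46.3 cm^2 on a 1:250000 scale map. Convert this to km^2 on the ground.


ground_area = 46.3 * (250000/100)^2 = 289375000.0 m^2 = 289.375 km^2

289.375 km^2


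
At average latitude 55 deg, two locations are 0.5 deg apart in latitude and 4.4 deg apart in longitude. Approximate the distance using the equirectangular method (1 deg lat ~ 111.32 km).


dlat_km = 0.5 * 111.32 = 55.66
dlon_km = 4.4 * 111.32 * cos(55) ≈ 280.942
dist = sqrt(55.66^2 + 280.942^2) ≈ 286.4 km

286.4 km


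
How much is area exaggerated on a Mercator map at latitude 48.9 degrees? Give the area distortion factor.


area_distortion = 1/cos^2(48.9) = 2.314

2.314


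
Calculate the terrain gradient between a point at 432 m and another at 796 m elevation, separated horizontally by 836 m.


gradient = (796 - 432) / 836 = 364 / 836 = 0.4354

0.4354


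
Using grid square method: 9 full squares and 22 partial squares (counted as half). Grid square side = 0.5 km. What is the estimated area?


effective squares = 9 + 22 * 0.5 = 20.0
area = 20.0 * 0.25 = 5.0 km^2

5.0 km^2


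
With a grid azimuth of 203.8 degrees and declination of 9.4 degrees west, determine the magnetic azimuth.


magnetic azimuth = grid azimuth - declination (east +ve)
mag_az = 203.8 - -9.4 = 213.2 degrees

213.2 degrees


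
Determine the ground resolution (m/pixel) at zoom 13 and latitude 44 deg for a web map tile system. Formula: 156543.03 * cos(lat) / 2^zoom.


res = 156543.03 * cos(44) / 2^13 = 156543.03 * 0.7193398 / 8192 = 13.75 m/pixel

13.75 m/pixel


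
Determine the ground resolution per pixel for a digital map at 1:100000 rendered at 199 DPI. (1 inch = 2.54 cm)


pixel_cm = 2.54 / 199 ≈ 0.012764 cm
ground = pixel_cm * 100000 / 100 = 2.54 * 100000 / (199 * 100) = 254000 / 19900 ≈ 12.76 m

12.76 m


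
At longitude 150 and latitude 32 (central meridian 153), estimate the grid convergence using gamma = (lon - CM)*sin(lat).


gamma = (150 - 153) * sin(32) = -3 * 0.529919 = -1.59 degrees

-1.59 degrees


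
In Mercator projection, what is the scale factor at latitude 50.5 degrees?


SF = 1 / cos(50.5) = 1 / 0.636078 = 1.572

1.572


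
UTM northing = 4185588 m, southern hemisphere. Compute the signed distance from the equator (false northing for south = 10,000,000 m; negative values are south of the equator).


For southern: actual = 4185588 - 10000000 = -5814412 m

-5814412 m


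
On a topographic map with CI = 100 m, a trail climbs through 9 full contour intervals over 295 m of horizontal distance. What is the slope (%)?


elevation change = 9 * 100 = 900 m
slope = 900 / 295 * 100 = 305.1%

305.1%


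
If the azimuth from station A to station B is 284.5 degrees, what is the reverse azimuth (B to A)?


back azimuth = (284.5 + 180) mod 360 = 104.5 degrees

104.5 degrees


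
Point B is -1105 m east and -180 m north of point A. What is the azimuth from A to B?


az = atan2(-1105, -180) = -99.3 deg
adjusted to 0-360: 260.7 degrees

260.7 degrees


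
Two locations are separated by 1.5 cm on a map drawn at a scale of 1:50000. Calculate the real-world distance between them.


ground = 1.5 cm * 50000 / 100 = 750.0 m

750.0 m


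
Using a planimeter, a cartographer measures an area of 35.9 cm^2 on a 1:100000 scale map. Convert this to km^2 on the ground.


ground_area = 35.9 * (100000/100)^2 = 35900000.0 m^2 = 35.9 km^2

35.9 km^2


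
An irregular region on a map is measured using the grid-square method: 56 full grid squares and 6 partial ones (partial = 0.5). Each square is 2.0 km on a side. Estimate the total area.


effective squares = 56 + 6 * 0.5 = 59.0
area = 59.0 * 4.0 = 236.0 km^2

236.0 km^2


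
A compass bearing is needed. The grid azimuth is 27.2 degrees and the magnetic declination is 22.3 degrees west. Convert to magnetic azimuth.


magnetic azimuth = grid azimuth - declination (east +ve)
mag_az = 27.2 - -22.3 = 49.5 degrees

49.5 degrees


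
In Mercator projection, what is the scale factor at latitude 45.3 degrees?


SF = 1 / cos(45.3) = 1 / 0.703395 = 1.422

1.422


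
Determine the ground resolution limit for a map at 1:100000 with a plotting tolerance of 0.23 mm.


ground = 0.23 mm * 100000 / 1000 = 23.0 m

23.0 m


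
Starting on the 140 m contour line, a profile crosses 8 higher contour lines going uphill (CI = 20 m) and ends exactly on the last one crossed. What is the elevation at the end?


elevation = 140 + 8 * 20 = 300 m

300 m


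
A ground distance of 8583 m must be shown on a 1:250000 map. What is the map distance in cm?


map_cm = 8583 * 100 / 250000 = 3.4332 cm ≈ 3.43 cm

3.43 cm


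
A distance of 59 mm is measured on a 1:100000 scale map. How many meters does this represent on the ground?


ground = 59 mm * 100000 / 1000 = 5900.0 m

5900.0 m


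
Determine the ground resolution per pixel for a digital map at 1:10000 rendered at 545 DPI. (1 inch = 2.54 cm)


pixel_cm = 2.54 / 545 ≈ 0.004661 cm
ground = pixel_cm * 10000 / 100 = 2.54 * 10000 / (545 * 100) = 25400 / 54500 ≈ 0.47 m

0.47 m


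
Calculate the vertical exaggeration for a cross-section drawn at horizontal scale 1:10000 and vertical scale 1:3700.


VE = horizontal_scale / vertical_scale = 10000 / 3700 ≈ 2.7

2.7x


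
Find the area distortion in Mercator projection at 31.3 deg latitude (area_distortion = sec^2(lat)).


area_distortion = 1/cos^2(31.3) = 1.37

1.37


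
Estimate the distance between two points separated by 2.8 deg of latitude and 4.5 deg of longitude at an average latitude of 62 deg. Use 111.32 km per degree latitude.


dlat_km = 2.8 * 111.32 = 311.696
dlon_km = 4.5 * 111.32 * cos(62) ≈ 235.177
dist = sqrt(311.696^2 + 235.177^2) ≈ 390.5 km

390.5 km


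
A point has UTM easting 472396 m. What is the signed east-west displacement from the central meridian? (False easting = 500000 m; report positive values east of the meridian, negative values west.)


displacement = 472396 - 500000 = -27604 m

-27604 m


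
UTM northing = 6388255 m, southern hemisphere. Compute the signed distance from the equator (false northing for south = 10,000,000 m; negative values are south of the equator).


For southern: actual = 6388255 - 10000000 = -3611745 m

-3611745 m


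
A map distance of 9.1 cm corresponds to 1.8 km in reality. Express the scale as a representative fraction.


ground = 1.8 km = 180000 cm; RF denominator = ground / map = 180000 / 9.1 ≈ 19780; RF = 1:19780

1:19780


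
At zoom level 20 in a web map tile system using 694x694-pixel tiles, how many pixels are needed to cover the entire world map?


tiles per axis = 2^20 = 1048576
total tiles = 1048576^2 = 1099511627776
pixels per axis = 1048576 * 694 = 727711744
total pixels = 727711744^2 = 529564382355521536

529564382355521536 pixels


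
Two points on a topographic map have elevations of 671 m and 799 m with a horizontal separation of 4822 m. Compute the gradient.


gradient = (799 - 671) / 4822 = 128 / 4822 = 0.0265

0.0265


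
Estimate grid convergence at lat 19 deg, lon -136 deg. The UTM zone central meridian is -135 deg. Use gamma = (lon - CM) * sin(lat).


gamma = (-136 - -135) * sin(19) = -1 * 0.325568 = -0.326 degrees

-0.326 degrees


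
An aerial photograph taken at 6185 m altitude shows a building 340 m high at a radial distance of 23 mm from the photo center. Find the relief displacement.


d = h * r / H = 340 * 23 / 6185 = 1.26 mm

1.26 mm


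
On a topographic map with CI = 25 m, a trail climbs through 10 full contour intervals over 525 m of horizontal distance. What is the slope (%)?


elevation change = 10 * 25 = 250 m
slope = 250 / 525 * 100 = 47.6%

47.6%


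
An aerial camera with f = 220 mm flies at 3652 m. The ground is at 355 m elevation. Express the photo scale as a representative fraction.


scale = f / (H - h) = 220 mm / 3297 m = 220 / 3297000 = 1:14986

1:14986


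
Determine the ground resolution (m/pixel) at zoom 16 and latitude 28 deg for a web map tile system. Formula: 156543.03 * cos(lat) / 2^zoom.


res = 156543.03 * cos(28) / 2^16 = 156543.03 * 0.88294759 / 65536 = 2.11 m/pixel

2.11 m/pixel


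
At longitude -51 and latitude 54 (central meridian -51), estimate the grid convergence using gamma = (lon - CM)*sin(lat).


gamma = (-51 - -51) * sin(54) = 0 * 0.809017 = 0.0 degrees

0.0 degrees


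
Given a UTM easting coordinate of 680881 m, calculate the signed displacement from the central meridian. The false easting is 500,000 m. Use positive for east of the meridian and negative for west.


displacement = 680881 - 500000 = 180881 m

180881 m


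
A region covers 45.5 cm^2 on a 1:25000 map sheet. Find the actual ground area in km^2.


ground_area = 45.5 * (25000/100)^2 = 2843750.0 m^2 = 2.84375 km^2 ≈ 2.844 km^2

2.844 km^2


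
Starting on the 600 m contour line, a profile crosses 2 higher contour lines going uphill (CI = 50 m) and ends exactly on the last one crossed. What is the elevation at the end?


elevation = 600 + 2 * 50 = 700 m

700 m


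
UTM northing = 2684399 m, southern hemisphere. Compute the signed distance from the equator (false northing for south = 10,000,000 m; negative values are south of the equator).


For southern: actual = 2684399 - 10000000 = -7315601 m

-7315601 m


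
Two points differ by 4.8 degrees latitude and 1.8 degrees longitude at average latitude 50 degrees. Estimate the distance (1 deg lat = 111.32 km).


dlat_km = 4.8 * 111.32 = 534.336
dlon_km = 1.8 * 111.32 * cos(50) ≈ 128.799
dist = sqrt(534.336^2 + 128.799^2) ≈ 549.6 km

549.6 km


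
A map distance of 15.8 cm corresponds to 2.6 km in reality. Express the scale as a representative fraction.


ground = 2.6 km = 260000 cm; RF denominator = ground / map = 260000 / 15.8 ≈ 16456; RF = 1:16456

1:16456


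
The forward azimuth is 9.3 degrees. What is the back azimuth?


back azimuth = (9.3 + 180) mod 360 = 189.3 degrees

189.3 degrees


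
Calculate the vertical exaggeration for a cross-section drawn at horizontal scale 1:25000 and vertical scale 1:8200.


VE = horizontal_scale / vertical_scale = 25000 / 8200 ≈ 3.0

3.0x


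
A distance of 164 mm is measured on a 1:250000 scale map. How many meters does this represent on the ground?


ground = 164 mm * 250000 / 1000 = 41000.0 m

41000.0 m


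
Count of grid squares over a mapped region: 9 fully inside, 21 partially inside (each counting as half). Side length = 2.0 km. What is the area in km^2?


effective squares = 9 + 21 * 0.5 = 19.5
area = 19.5 * 4.0 = 78.0 km^2

78.0 km^2


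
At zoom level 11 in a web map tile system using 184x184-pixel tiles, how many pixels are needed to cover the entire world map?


tiles per axis = 2^11 = 2048
total tiles = 2048^2 = 4194304
pixels per axis = 2048 * 184 = 376832
total pixels = 376832^2 = 142002356224

142002356224 pixels


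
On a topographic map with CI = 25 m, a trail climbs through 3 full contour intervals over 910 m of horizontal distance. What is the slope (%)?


elevation change = 3 * 25 = 75 m
slope = 75 / 910 * 100 = 8.2%

8.2%


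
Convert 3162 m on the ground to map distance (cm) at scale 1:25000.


map_cm = 3162 * 100 / 25000 = 12.648 cm ≈ 12.65 cm

12.65 cm


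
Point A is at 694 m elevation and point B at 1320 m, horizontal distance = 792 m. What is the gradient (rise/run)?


gradient = (1320 - 694) / 792 = 626 / 792 = 0.7904

0.7904


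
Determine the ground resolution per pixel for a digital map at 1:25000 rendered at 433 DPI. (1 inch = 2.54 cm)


pixel_cm = 2.54 / 433 ≈ 0.005866 cm
ground = pixel_cm * 25000 / 100 = 2.54 * 25000 / (433 * 100) = 63500 / 43300 ≈ 1.47 m

1.47 m


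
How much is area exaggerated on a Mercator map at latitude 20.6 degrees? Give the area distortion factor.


area_distortion = 1/cos^2(20.6) = 1.141

1.141


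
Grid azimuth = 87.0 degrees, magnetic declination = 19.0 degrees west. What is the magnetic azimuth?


magnetic azimuth = grid azimuth - declination (east +ve)
mag_az = 87.0 - -19.0 = 106.0 degrees

106.0 degrees


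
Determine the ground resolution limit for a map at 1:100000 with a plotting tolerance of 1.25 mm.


ground = 1.25 mm * 100000 / 1000 = 125.0 m

125.0 m


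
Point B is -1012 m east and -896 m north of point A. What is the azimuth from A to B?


az = atan2(-1012, -896) = -131.5 deg
adjusted to 0-360: 228.5 degrees

228.5 degrees


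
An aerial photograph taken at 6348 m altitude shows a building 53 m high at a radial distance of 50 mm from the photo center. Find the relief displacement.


d = h * r / H = 53 * 50 / 6348 = 0.42 mm

0.42 mm


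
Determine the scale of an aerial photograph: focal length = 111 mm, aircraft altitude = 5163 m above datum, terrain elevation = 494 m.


scale = f / (H - h) = 111 mm / 4669 m = 111 / 4669000 = 1:42063

1:42063


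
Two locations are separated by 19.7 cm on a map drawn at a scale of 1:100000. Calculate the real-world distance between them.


ground = 19.7 cm * 100000 / 100 = 19700.0 m = 19.7 km

19.7 km


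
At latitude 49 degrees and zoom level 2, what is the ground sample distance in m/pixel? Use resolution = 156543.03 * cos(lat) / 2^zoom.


res = 156543.03 * cos(49) / 2^2 = 156543.03 * 0.65605903 / 4 = 25675.37 m/pixel

25675.37 m/pixel


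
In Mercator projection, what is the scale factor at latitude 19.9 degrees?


SF = 1 / cos(19.9) = 1 / 0.940288 = 1.064

1.064


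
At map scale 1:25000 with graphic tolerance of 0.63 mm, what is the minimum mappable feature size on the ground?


ground = 0.63 mm * 25000 / 1000 = 15.75 m

15.75 m


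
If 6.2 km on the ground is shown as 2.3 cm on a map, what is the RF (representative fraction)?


ground = 6.2 km = 620000 cm; RF denominator = ground / map = 620000 / 2.3 ≈ 269565; RF = 1:269565

1:269565


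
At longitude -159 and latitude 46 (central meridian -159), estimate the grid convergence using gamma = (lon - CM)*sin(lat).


gamma = (-159 - -159) * sin(46) = 0 * 0.71934 = 0.0 degrees

0.0 degrees


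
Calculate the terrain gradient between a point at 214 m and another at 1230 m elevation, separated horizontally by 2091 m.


gradient = (1230 - 214) / 2091 = 1016 / 2091 = 0.4859

0.4859


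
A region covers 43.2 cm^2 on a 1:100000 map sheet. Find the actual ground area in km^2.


ground_area = 43.2 * (100000/100)^2 = 43200000.0 m^2 = 43.2 km^2

43.2 km^2


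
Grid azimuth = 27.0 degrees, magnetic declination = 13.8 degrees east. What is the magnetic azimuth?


magnetic azimuth = grid azimuth - declination (east +ve)
mag_az = 27.0 - 13.8 = 13.2 degrees

13.2 degrees


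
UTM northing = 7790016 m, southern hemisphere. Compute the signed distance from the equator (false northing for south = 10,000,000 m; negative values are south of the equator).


For southern: actual = 7790016 - 10000000 = -2209984 m

-2209984 m


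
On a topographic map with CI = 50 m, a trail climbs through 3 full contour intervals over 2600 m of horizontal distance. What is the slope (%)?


elevation change = 3 * 50 = 150 m
slope = 150 / 2600 * 100 = 5.8%

5.8%


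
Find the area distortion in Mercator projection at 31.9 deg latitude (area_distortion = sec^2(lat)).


area_distortion = 1/cos^2(31.9) = 1.387

1.387


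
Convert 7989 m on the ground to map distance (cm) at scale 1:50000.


map_cm = 7989 * 100 / 50000 = 15.978 cm ≈ 15.98 cm

15.98 cm


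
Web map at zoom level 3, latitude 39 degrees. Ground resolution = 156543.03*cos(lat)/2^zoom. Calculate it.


res = 156543.03 * cos(39) / 2^3 = 156543.03 * 0.77714596 / 8 = 15207.1 m/pixel

15207.1 m/pixel


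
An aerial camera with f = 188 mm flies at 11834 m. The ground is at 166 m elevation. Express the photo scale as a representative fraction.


scale = f / (H - h) = 188 mm / 11668 m = 188 / 11668000 = 1:62064

1:62064


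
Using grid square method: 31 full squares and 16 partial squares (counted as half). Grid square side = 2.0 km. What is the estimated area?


effective squares = 31 + 16 * 0.5 = 39.0
area = 39.0 * 4.0 = 156.0 km^2

156.0 km^2


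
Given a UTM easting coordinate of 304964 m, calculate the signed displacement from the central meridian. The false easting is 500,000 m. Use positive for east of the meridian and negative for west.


displacement = 304964 - 500000 = -195036 m

-195036 m


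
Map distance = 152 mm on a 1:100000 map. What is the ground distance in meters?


ground = 152 mm * 100000 / 1000 = 15200.0 m

15200.0 m


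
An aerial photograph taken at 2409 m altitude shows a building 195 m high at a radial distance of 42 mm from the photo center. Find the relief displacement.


d = h * r / H = 195 * 42 / 2409 = 3.4 mm

3.4 mm


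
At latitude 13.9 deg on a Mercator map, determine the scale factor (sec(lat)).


SF = 1 / cos(13.9) = 1 / 0.970716 = 1.03

1.03


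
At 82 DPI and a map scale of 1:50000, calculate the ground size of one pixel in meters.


pixel_cm = 2.54 / 82 ≈ 0.030976 cm
ground = pixel_cm * 50000 / 100 = 2.54 * 50000 / (82 * 100) = 127000 / 8200 ≈ 15.49 m

15.49 m


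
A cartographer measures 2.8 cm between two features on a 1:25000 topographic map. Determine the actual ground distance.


ground = 2.8 cm * 25000 / 100 = 700.0 m

700.0 m


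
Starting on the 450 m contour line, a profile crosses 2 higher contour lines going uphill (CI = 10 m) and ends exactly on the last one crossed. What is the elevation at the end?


elevation = 450 + 2 * 10 = 470 m

470 m


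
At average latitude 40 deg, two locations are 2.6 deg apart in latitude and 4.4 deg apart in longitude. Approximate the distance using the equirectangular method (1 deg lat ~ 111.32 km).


dlat_km = 2.6 * 111.32 = 289.432
dlon_km = 4.4 * 111.32 * cos(40) ≈ 375.215
dist = sqrt(289.432^2 + 375.215^2) ≈ 473.9 km

473.9 km


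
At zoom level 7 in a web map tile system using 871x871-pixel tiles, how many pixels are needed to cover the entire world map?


tiles per axis = 2^7 = 128
total tiles = 128^2 = 16384
pixels per axis = 128 * 871 = 111488
total pixels = 111488^2 = 12429574144

12429574144 pixels


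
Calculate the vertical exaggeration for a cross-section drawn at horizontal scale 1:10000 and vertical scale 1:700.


VE = horizontal_scale / vertical_scale = 10000 / 700 ≈ 14.3

14.3x


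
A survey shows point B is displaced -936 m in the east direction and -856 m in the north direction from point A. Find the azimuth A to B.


az = atan2(-936, -856) = -132.4 deg
adjusted to 0-360: 227.6 degrees

227.6 degrees


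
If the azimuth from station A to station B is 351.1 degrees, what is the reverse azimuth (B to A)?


back azimuth = (351.1 + 180) mod 360 = 171.1 degrees

171.1 degrees


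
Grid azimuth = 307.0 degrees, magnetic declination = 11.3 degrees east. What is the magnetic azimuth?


magnetic azimuth = grid azimuth - declination (east +ve)
mag_az = 307.0 - 11.3 = 295.7 degrees

295.7 degrees


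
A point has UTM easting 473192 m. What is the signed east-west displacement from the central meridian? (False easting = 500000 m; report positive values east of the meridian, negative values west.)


displacement = 473192 - 500000 = -26808 m

-26808 m


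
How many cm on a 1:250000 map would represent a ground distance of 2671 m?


map_cm = 2671 * 100 / 250000 = 1.0684 cm ≈ 1.07 cm

1.07 cm


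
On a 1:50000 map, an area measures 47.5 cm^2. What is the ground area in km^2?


ground_area = 47.5 * (50000/100)^2 = 11875000.0 m^2 = 11.875 km^2

11.875 km^2


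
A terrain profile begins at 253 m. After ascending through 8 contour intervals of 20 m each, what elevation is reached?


elevation = 253 + 8 * 20 = 413 m

413 m
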